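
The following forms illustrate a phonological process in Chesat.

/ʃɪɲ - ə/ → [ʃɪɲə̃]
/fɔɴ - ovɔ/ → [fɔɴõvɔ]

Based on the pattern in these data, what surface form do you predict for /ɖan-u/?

The data show progressive nasality assimilation (vowel nasalisation): /ə/ → [ə̃] after /ɲ/; /o/ → [õ] after /ɴ/ — a vowel is nasalised by an immediately preceding nasal consonant.
/u/ sits next to the nasal /n/ and is therefore nasalised to [ũ].

[ɖanũ]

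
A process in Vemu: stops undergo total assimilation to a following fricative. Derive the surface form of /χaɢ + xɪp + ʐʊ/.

/ɢ/ is the segment targeted by the rule; it sits immediately before /x/, so it assimilates completely and surfaces as [x].
The same rule applies at the second boundary: /p/ → [ʐ] next to /ʐ/.

[χaxxɪʐʐʊ]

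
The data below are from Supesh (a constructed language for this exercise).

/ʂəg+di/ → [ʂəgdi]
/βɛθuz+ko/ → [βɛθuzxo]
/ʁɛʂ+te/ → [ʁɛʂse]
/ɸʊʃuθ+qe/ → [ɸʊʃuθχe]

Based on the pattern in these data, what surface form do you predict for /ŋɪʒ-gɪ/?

[ŋɪʒɣɪ]

The data show progressive manner assimilation: /k/ → [x] after /z/; /t/ → [s] after /ʂ/; /q/ → [χ] after /θ/. In each pair only manner changes, matching the preceding consonant, while place and voice stay constant.
No alternation appears in [ʂəgdi]: there the adjacent consonants already agree in manner (/d/ and /g/ are both stops), so this form is consistent with the same rule.
The rule targets /g/ (voiced velar stop), which sits after the trigger /ʒ/ (fricative).
Changing only its manner to fricative gives [ɣ] — the voiced velar fricative.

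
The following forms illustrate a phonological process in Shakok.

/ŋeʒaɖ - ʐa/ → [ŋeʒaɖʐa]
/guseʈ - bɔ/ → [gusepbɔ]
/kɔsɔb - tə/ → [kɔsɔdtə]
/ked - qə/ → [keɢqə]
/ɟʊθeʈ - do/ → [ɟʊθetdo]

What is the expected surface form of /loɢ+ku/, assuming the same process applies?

[logku]

The data show regressive place assimilation: /ʈ/ → [p] before /b/; /b/ → [d] before /t/; /d/ → [ɢ] before /q/; /ʈ/ → [t] before /d/. In each pair only place changes, matching the following consonant, while manner and voice stay constant.
Nothing changes in [ŋeʒaɖʐa]: there the adjacent consonants already agree in place (/ɖ/ and /ʐ/ are both retroflex), so this form is consistent with the same rule.
The rule targets /ɢ/ (voiced uvular stop), which sits before the trigger /k/ (velar).
Changing only its place to velar gives [g] — the voiced velar stop.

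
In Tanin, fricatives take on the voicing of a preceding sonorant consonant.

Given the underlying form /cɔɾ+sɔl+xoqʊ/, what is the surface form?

[cɔɾzɔlɣoqʊ]

The rule targets /s/ (voiceless alveolar fricative), which sits after the trigger /ɾ/ (voiced).
The voiced alveolar fricative is [z], so /s/ → [z].
At the second juncture, /x/ likewise becomes [ɣ] adjacent to /l/.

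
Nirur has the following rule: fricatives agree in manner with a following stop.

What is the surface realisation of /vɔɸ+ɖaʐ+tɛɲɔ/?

[vɔpɖaɖtɛɲɔ]

/ɸ/ is a voiceless bilabial fricative. The following trigger /ɖ/ is a stop, so /ɸ/ must become a stop as well.
The voiceless bilabial stop is [p], so /ɸ/ → [p].
The same rule applies at the second boundary: /ʐ/ → [ɖ] next to /t/.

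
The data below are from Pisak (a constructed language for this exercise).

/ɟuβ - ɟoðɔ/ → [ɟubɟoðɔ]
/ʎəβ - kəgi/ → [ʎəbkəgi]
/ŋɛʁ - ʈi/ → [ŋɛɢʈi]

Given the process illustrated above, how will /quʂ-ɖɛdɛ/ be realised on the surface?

The data show regressive manner assimilation: /β/ → [b] before /ɟ/; /β/ → [b] before /k/; /ʁ/ → [ɢ] before /ʈ/. In each pair only manner changes, matching the following consonant, while place and voice stay constant.
/ʂ/ is a voiceless retroflex fricative. The following trigger /ɖ/ is a stop, so /ʂ/ must become a stop as well.
The voiceless retroflex stop is [ʈ], so /ʂ/ → [ʈ].

[quʈɖɛdɛ]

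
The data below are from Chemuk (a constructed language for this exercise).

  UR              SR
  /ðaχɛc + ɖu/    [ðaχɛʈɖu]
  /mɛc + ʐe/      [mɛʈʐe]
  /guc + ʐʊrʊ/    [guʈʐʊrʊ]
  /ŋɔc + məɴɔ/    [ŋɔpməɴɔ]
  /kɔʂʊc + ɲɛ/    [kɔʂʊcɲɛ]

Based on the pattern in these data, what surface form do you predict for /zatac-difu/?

The data show regressive place assimilation: /c/ → [ʈ] before /ɖ/; /c/ → [ʈ] before /ʐ/; /c/ → [p] before /m/. In each pair only place changes, matching the following consonant, while manner and voice stay constant.
No alternation appears in [kɔʂʊcɲɛ]: there the adjacent consonants already agree in place (/c/ and /ɲ/ are both palatal), so this form is consistent with the same rule.
The rule targets /c/ (voiceless palatal stop), which sits before the trigger /d/ (alveolar).
Changing only its place to alveolar gives [t] — the voiceless alveolar stop.

[zatatdifu]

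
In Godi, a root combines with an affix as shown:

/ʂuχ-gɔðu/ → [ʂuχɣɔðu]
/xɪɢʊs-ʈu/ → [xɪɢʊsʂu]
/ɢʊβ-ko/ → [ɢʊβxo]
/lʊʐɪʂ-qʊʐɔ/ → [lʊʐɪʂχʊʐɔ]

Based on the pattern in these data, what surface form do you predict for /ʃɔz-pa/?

[ʃɔzɸa]

The data show progressive manner assimilation: /g/ → [ɣ] after /χ/; /ʈ/ → [ʂ] after /s/; /k/ → [x] after /β/; /q/ → [χ] after /ʂ/. In each pair only manner changes, matching the preceding consonant, while place and voice stay constant.
/p/ is a voiceless bilabial stop. The preceding trigger /z/ is a fricative, so /p/ must become a fricative as well.
The voiceless bilabial fricative is [ɸ], so /p/ → [ɸ].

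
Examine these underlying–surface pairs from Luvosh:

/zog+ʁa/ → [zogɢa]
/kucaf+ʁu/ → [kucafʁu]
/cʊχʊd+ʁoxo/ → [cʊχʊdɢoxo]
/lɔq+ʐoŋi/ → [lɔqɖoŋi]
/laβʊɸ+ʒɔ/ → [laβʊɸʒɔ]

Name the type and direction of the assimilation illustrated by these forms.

progressive manner assimilation

Comparing underlying and surface forms, /ʁ/ → [ɢ] is the alternation; the neighbouring /g/ is constant.
/ʁ/ is a fricative while /g/ is a stop; the output [ɢ] is a stop, matching the trigger — so the feature that spreads is manner.
Place and voice are unchanged, so the assimilation is partial, not total.
The other alternating forms pattern the same way: /ʁ/ → [ɢ] after /d/ (fricative → stop, matching a stop); /ʐ/ → [ɖ] after /q/ (fricative → stop, matching a stop) — only manner changes, and always toward the preceding segment.
No alternation appears in [kucafʁu], [laβʊɸʒɔ]: there the adjacent consonants already agree in manner (/ʁ/ and /f/ are both fricatives; /ʒ/ and /ɸ/ are both fricatives), so these forms are consistent with the same rule.
Since the segment that changes follows the conditioning segment, the assimilation is progressive.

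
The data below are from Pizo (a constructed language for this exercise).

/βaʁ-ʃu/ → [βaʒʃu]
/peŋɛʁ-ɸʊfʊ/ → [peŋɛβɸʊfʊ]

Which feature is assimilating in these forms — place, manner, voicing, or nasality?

place

The segment that alternates is /ʁ/, which surfaces as [ʒ] when adjacent to /ʃ/.
The change uvular → postalveolar matches the place of the following /ʃ/, identifying this as place assimilation.
Checking the remaining alternation: /ʁ/ → [β] before /ɸ/ (uvular → bilabial, matching bilabial) — only place changes, and always toward the following segment.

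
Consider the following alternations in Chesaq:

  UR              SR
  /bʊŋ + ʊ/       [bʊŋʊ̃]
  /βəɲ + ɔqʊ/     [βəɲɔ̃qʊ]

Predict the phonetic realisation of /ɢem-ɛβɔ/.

[ɢemɛ̃βɔ]

The data show progressive nasality assimilation (vowel nasalisation): /ʊ/ → [ʊ̃] after /ŋ/; /ɔ/ → [ɔ̃] after /ɲ/ — a vowel is nasalised by an immediately preceding nasal consonant.
The vowel /ɛ/ is adjacent to the preceding nasal /m/, so it acquires [+nasal] and surfaces as [ɛ̃].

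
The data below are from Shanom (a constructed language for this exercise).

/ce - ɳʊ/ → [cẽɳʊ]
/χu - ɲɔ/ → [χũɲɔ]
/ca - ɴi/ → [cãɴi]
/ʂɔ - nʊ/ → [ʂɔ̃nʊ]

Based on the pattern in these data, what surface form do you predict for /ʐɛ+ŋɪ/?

The data show regressive nasality assimilation (vowel nasalisation): /e/ → [ẽ] before /ɳ/; /u/ → [ũ] before /ɲ/; /a/ → [ã] before /ɴ/; /ɔ/ → [ɔ̃] before /n/ — a vowel is nasalised by an immediately following nasal consonant.
/ɛ/ sits next to the nasal /ŋ/ and is therefore nasalised to [ɛ̃].

[ʐɛ̃ŋɪ]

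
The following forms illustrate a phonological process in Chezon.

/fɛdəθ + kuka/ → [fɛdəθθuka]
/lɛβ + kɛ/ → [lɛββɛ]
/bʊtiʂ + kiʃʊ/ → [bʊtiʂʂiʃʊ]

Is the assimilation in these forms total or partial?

total assimilation

Underlying /k/ is realised as [θ] next to /θ/; /θ/ itself does not change.
The output [θ] is identical to the trigger /θ/ — every feature (place, manner, voicing) has been copied — so this is total assimilation.
The other forms behave the same way: /k/ → [β] after /β/; /k/ → [ʂ] after /ʂ/ — in each case the output is a copy of the preceding consonant.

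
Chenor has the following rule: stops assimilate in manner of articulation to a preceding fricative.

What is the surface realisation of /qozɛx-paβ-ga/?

[qozɛxɸaβɣa]

/p/ is a voiceless bilabial stop. The preceding trigger /x/ is a fricative, so /p/ must become a fricative as well.
The voiceless bilabial fricative is [ɸ], so /p/ → [ɸ].
The same rule applies at the second boundary: /g/ → [ɣ] next to /β/.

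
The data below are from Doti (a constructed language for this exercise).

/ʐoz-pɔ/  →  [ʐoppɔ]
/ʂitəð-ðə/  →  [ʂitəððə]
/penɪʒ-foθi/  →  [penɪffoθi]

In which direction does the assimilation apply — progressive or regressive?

regressive

The segment that alternates is /z/, which surfaces as [p] when adjacent to /p/.
The output [p] is identical to the trigger /p/ — every feature (place, manner, voicing) has been copied — so this is total assimilation.
The other form behaves the same way: /ʒ/ → [f] before /f/ — in each case the output is a copy of the following consonant.
In [ʂitəððə] the two consonants at the boundary are already identical (/ð/ + /ð/), so the rule applies vacuously and nothing changes.
The trigger is the following segment, so the direction is regressive (anticipatory).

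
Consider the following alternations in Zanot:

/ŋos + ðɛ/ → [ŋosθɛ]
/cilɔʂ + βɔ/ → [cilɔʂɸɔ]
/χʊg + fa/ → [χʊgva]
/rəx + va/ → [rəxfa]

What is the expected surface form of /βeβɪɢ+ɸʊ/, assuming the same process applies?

The data show progressive voicing assimilation: /ð/ → [θ] after /s/; /β/ → [ɸ] after /ʂ/; /f/ → [v] after /g/; /v/ → [f] after /x/. In each pair only voicing changes, matching the preceding consonant, while place and manner stay constant.
The rule targets /ɸ/ (voiceless bilabial fricative), which sits after the trigger /ɢ/ (voiced).
A voiced bilabial fricative is [β], so the surface segment is [β].

[βeβɪɢβʊ]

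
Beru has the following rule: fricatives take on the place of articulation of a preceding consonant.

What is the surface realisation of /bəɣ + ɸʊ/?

[bəɣxʊ]

The rule targets /ɸ/ (voiceless bilabial fricative), which sits after the trigger /ɣ/ (velar).
The voiceless velar fricative is [x], so /ɸ/ → [x].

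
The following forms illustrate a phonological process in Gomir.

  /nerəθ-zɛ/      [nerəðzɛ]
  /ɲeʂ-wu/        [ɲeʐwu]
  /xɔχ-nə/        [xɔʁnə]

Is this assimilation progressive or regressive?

regressive

Comparing underlying and surface forms, /θ/ → [ð] is the alternation; the neighbouring /z/ is constant.
/θ/ is voiceless while /z/ is voiced; the output [ð] is voiced, matching the trigger — so the feature that spreads is voicing.
The other alternating forms pattern the same way: /ʂ/ → [ʐ] before /w/ (voiceless → voiced, matching voiced); /χ/ → [ʁ] before /n/ (voiceless → voiced, matching voiced) — only voicing changes, and always toward the following segment.
The trigger is the following segment, so the direction is regressive (anticipatory).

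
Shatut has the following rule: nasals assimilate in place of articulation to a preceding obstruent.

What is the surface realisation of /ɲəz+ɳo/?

[ɲəzno]

The rule targets /ɳ/ (voiced retroflex nasal), which sits after the trigger /z/ (alveolar).
A voiced alveolar nasal is [n], so the surface segment is [n].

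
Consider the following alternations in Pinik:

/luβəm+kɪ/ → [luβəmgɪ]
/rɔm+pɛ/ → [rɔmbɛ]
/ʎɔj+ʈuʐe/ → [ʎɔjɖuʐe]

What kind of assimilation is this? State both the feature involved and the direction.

progressive voicing assimilation

Comparing underlying and surface forms, /k/ → [g] is the alternation; the neighbouring /m/ is constant.
The change voiceless → voiced matches the voicing of the preceding /m/, identifying this as voicing assimilation.
Place and manner are unchanged, so the assimilation is partial, not total.
Checking the remaining alternations: /p/ → [b] after /m/ (voiceless → voiced, matching voiced); /ʈ/ → [ɖ] after /j/ (voiceless → voiced, matching voiced) — only voicing changes, and always toward the preceding segment.
Since the segment that changes follows the conditioning segment, the assimilation is progressive.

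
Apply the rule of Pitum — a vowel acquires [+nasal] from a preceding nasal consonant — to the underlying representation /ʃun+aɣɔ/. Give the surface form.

/a/ sits next to the nasal /n/ and is therefore nasalised to [ã].

[ʃunãɣɔ]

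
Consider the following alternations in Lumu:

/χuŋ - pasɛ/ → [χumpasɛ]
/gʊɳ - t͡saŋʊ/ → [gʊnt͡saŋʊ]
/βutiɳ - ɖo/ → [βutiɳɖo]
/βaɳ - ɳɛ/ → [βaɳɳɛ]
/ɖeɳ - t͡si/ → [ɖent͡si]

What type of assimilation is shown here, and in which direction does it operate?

regressive place assimilation

Comparing underlying and surface forms, /ŋ/ → [m] is the alternation; the neighbouring /p/ is constant.
/ŋ/ is velar while /p/ is bilabial; the output [m] is bilabial, matching the trigger — so the feature that spreads is place.
Manner and voice are unchanged, so the assimilation is partial, not total.
The same holds elsewhere in the data: /ɳ/ → [n] before /t͡s/ (retroflex → alveolar, matching alveolar) — only place changes, and always toward the following segment.
No alternation appears in [βutiɳɖo], [βaɳɳɛ]: there the adjacent consonants already agree in place (/ɳ/ and /ɖ/ are both retroflex; /ɳ/ and /ɳ/ are both retroflex), so these forms are consistent with the same rule.
The trigger is the following segment, so the direction is regressive (anticipatory).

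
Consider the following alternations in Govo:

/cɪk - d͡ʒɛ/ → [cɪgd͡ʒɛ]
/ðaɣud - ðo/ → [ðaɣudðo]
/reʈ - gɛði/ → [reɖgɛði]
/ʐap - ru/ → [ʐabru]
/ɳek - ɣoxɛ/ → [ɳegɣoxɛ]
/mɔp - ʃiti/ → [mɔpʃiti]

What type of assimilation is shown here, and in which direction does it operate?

The segment that alternates is /k/, which surfaces as [g] when adjacent to /d͡ʒ/.
/k/ is voiceless while /d͡ʒ/ is voiced; the output [g] is voiced, matching the trigger — so the feature that spreads is voicing.
Place and manner are unchanged, so the assimilation is partial, not total.
The other alternating forms pattern the same way: /ʈ/ → [ɖ] before /g/ (voiceless → voiced, matching voiced); /p/ → [b] before /r/ (voiceless → voiced, matching voiced); /k/ → [g] before /ɣ/ (voiceless → voiced, matching voiced) — only voicing changes, and always toward the following segment.
No alternation appears in [ðaɣudðo], [mɔpʃiti]: there the adjacent consonants already agree in voicing (/d/ and /ð/ are both voiced; /p/ and /ʃ/ are both voiceless), so these forms are consistent with the same rule.
The trigger is the following segment, so the direction is regressive (anticipatory).

regressive voicing assimilation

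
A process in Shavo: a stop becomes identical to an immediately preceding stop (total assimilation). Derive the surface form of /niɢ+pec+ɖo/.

/p/ is the segment targeted by the rule; it sits immediately after /ɢ/, so it assimilates completely and surfaces as [ɢ].
The same rule applies at the second boundary: /ɖ/ → [c] next to /c/.

[niɢɢecco]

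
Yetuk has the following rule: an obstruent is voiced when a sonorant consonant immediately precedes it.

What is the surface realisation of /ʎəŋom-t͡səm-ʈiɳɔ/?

The rule targets /t͡s/ (voiceless alveolar affricate), which sits after the trigger /m/ (voiced).
Changing only its voicing to voiced gives [d͡z] — the voiced alveolar affricate.
At the second juncture, /ʈ/ likewise becomes [ɖ] adjacent to /m/.

[ʎəŋomd͡zəmɖiɳɔ]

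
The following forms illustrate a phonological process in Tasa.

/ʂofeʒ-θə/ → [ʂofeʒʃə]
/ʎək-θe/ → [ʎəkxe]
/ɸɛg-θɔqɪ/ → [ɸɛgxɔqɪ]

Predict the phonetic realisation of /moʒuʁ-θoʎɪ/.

The data show progressive place assimilation: /θ/ → [ʃ] after /ʒ/; /θ/ → [x] after /k/; /θ/ → [x] after /g/. In each pair only place changes, matching the preceding consonant, while manner and voice stay constant.
The rule targets /θ/ (voiceless dental fricative), which sits after the trigger /ʁ/ (uvular).
The voiceless uvular fricative is [χ], so /θ/ → [χ].

[moʒuʁχoʎɪ]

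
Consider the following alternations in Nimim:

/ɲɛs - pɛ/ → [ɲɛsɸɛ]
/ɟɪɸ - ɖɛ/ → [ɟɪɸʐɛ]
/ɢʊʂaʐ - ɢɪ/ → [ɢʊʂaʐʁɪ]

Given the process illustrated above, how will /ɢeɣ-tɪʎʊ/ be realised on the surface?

[ɢeɣsɪʎʊ]

The data show progressive manner assimilation: /p/ → [ɸ] after /s/; /ɖ/ → [ʐ] after /ɸ/; /ɢ/ → [ʁ] after /ʐ/. In each pair only manner changes, matching the preceding consonant, while place and voice stay constant.
/t/ is a voiceless alveolar stop. The preceding trigger /ɣ/ is a fricative, so /t/ must become a fricative as well.
Changing only its manner to fricative gives [s] — the voiceless alveolar fricative.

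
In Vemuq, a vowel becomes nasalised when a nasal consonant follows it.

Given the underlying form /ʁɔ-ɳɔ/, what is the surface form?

[ʁɔ̃ɳɔ]

/ɔ/ sits next to the nasal /ɳ/ and is therefore nasalised to [ɔ̃].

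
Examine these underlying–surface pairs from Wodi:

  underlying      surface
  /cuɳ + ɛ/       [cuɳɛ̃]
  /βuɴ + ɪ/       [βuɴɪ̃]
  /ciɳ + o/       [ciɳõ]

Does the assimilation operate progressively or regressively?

The vowel /ɛ/ surfaces as nasalised [ɛ̃] next to the preceding nasal /ɳ/ — it has acquired the [+nasal] feature of its neighbour.
The other forms show the same pattern: /ɪ/ → [ɪ̃] after /ɴ/; /o/ → [õ] after /ɳ/ — each time a vowel is nasalised next to a preceding nasal.
Because the conditioning nasal is to the left of the vowel that changes, the process is progressive (perseverative).

progressive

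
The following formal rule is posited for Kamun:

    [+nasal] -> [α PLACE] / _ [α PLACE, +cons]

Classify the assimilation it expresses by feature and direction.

regressive place assimilation

The rule copies the place features (abbreviated [PLACE]) from the environment onto the target, so the assimilating feature is place.
The conditioning segment sits to the right of the focus bar, meaning the trigger follows the segment that changes — regressive assimilation.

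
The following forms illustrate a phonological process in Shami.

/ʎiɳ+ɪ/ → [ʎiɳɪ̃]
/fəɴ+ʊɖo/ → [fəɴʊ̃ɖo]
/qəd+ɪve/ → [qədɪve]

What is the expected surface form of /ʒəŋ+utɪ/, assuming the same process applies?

The data show progressive nasality assimilation (vowel nasalisation): /ɪ/ → [ɪ̃] after /ɳ/; /ʊ/ → [ʊ̃] after /ɴ/ — a vowel is nasalised by an immediately preceding nasal consonant.
No change occurs in [qədɪve] because the vowel at the boundary is adjacent to an oral consonant, not a nasal (/ɪ/ next to /d/).
The vowel /u/ is adjacent to the preceding nasal /ŋ/, so it acquires [+nasal] and surfaces as [ũ].

[ʒəŋũtɪ]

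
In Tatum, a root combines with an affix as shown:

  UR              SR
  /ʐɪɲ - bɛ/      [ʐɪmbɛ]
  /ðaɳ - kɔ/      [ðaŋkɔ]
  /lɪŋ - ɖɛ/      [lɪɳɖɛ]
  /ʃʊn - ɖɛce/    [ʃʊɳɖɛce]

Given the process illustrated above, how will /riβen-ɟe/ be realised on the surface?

The data show regressive place assimilation: /ɲ/ → [m] before /b/; /ɳ/ → [ŋ] before /k/; /ŋ/ → [ɳ] before /ɖ/; /n/ → [ɳ] before /ɖ/. In each pair only place changes, matching the following consonant, while manner and voice stay constant.
/n/ is a voiced alveolar nasal. The following trigger /ɟ/ is palatal, so /n/ must become palatal as well.
A voiced palatal nasal is [ɲ], so the surface segment is [ɲ].

[riβeɲɟe]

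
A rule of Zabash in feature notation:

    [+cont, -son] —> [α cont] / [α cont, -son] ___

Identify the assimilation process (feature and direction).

The shared variable α links the value of [cont] on the target to that of the neighbouring obstruent. [cont] distinguishes stops from fricatives — a manner-of-articulation feature — so this is manner assimilation.
Since the environment is written before the underscore, the trigger precedes the target; the direction is progressive.

progressive manner assimilation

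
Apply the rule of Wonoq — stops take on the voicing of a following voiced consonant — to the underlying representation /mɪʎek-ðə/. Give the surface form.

[mɪʎegðə]

/k/ is a voiceless velar stop. The following trigger /ð/ is voiced, so /k/ must become voiced as well.
The voiced velar stop is [g], so /k/ → [g].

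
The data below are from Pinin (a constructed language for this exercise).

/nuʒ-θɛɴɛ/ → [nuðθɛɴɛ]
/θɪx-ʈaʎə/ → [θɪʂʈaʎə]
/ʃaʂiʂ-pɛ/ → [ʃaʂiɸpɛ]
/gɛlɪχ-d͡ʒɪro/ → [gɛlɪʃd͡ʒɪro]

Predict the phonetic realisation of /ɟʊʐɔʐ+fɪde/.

The data show regressive place assimilation: /ʒ/ → [ð] before /θ/; /x/ → [ʂ] before /ʈ/; /ʂ/ → [ɸ] before /p/; /χ/ → [ʃ] before /d͡ʒ/. In each pair only place changes, matching the following consonant, while manner and voice stay constant.
/ʐ/ is a voiced retroflex fricative. The following trigger /f/ is labiodental, so /ʐ/ must become labiodental as well.
A voiced labiodental fricative is [v], so the surface segment is [v].

[ɟʊʐɔvfɪde]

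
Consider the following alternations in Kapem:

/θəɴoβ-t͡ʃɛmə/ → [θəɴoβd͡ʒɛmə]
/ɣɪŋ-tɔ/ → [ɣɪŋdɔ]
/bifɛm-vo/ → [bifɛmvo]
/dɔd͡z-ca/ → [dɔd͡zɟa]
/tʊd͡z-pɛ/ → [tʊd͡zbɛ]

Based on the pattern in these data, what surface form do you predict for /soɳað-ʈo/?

The data show progressive voicing assimilation: /t͡ʃ/ → [d͡ʒ] after /β/; /t/ → [d] after /ŋ/; /c/ → [ɟ] after /d͡z/; /p/ → [b] after /d͡z/. In each pair only voicing changes, matching the preceding consonant, while place and manner stay constant.
No alternation appears in [bifɛmvo]: there the adjacent consonants already agree in voicing (/v/ and /m/ are both voiced), so this form is consistent with the same rule.
/ʈ/ is a voiceless retroflex stop. The preceding trigger /ð/ is voiced, so /ʈ/ must become voiced as well.
Changing only its voicing to voiced gives [ɖ] — the voiced retroflex stop.

[soɳaðɖo]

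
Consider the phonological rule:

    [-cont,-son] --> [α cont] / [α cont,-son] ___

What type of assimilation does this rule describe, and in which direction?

The shared variable α links the value of [cont] on the target to that of the neighbouring obstruent. [cont] distinguishes stops from fricatives — a manner-of-articulation feature — so this is manner assimilation.
The conditioning segment sits to the left of the focus bar, meaning the trigger precedes the segment that changes — progressive assimilation.

progressive manner assimilation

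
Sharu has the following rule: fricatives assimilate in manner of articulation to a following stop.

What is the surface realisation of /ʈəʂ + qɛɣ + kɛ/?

[ʈəʈqɛgkɛ]

The rule targets /ʂ/ (voiceless retroflex fricative), which sits before the trigger /q/ (stop).
Changing only its manner to stop gives [ʈ] — the voiceless retroflex stop.
At the second juncture, /ɣ/ likewise becomes [g] adjacent to /k/.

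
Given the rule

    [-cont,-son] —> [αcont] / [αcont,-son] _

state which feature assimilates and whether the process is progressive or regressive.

The shared variable α links the value of [cont] on the target to that of the neighbouring obstruent. [cont] distinguishes stops from fricatives — a manner-of-articulation feature — so this is manner assimilation.
Since the environment is written before the underscore, the trigger precedes the target; the direction is progressive.

progressive manner assimilation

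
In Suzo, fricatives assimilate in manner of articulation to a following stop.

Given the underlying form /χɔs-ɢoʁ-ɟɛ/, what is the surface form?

[χɔtɢoɢɟɛ]

The rule targets /s/ (voiceless alveolar fricative), which sits before the trigger /ɢ/ (stop).
A voiceless alveolar stop is [t], so the surface segment is [t].
At the second juncture, /ʁ/ likewise becomes [ɢ] adjacent to /ɟ/.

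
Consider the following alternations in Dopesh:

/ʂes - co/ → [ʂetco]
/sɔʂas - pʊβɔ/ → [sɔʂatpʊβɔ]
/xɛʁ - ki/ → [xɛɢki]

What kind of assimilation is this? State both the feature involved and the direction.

The segment that alternates is /s/, which surfaces as [t] when adjacent to /c/.
/s/ is a fricative while /c/ is a stop; the output [t] is a stop, matching the trigger — so the feature that spreads is manner.
Place and voice are unchanged, so the assimilation is partial, not total.
Checking the remaining alternations: /s/ → [t] before /p/ (fricative → stop, matching a stop); /ʁ/ → [ɢ] before /k/ (fricative → stop, matching a stop) — only manner changes, and always toward the following segment.
Since the segment that changes precedes the conditioning segment, the assimilation is regressive.

regressive manner assimilation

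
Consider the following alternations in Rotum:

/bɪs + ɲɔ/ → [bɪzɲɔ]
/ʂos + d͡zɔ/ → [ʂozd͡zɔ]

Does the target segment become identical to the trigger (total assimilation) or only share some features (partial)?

Underlying /s/ is realised as [z] next to /ɲ/; /ɲ/ itself does not change.
/s/ is voiceless while /ɲ/ is voiced; the output [z] is voiced, matching the trigger — so the feature that spreads is voicing.
Place and manner are unchanged, so the assimilation is partial, not total.
The same holds elsewhere in the data: /s/ → [z] before /d͡z/ (voiceless → voiced, matching voiced) — only voicing changes, and always toward the following segment.

partial assimilation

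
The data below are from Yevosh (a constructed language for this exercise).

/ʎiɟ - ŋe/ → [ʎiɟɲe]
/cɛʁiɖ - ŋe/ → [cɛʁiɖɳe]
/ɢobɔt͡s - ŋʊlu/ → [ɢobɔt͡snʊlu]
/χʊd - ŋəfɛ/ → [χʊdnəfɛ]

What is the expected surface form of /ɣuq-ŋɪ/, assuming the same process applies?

[ɣuqɴɪ]

The data show progressive place assimilation: /ŋ/ → [ɲ] after /ɟ/; /ŋ/ → [ɳ] after /ɖ/; /ŋ/ → [n] after /t͡s/; /ŋ/ → [n] after /d/. In each pair only place changes, matching the preceding consonant, while manner and voice stay constant.
The rule targets /ŋ/ (voiced velar nasal), which sits after the trigger /q/ (uvular).
Changing only its place to uvular gives [ɴ] — the voiced uvular nasal.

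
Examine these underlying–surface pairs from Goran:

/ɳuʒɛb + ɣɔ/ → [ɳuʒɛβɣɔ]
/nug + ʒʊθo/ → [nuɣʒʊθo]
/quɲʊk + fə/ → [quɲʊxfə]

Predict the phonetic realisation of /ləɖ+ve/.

[ləʐve]

The data show regressive manner assimilation: /b/ → [β] before /ɣ/; /g/ → [ɣ] before /ʒ/; /k/ → [x] before /f/. In each pair only manner changes, matching the following consonant, while place and voice stay constant.
The rule targets /ɖ/ (voiced retroflex stop), which sits before the trigger /v/ (fricative).
Changing only its manner to fricative gives [ʐ] — the voiced retroflex fricative.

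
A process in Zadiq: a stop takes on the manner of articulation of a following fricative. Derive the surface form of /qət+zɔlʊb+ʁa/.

The rule targets /t/ (voiceless alveolar stop), which sits before the trigger /z/ (fricative).
Changing only its manner to fricative gives [s] — the voiceless alveolar fricative.
At the second juncture, /b/ likewise becomes [β] adjacent to /ʁ/.

[qəszɔlʊβʁa]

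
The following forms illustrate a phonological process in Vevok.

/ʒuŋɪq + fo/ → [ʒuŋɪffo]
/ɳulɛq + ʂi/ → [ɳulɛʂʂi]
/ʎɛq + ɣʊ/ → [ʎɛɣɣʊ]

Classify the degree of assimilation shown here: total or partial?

Underlying /q/ is realised as [f] next to /f/; /f/ itself does not change.
The output [f] is identical to the trigger /f/ — every feature (place, manner, voicing) has been copied — so this is total assimilation.
The remaining alternations confirm this: /q/ → [ʂ] before /ʂ/; /q/ → [ɣ] before /ɣ/ — in each case the output is a copy of the following consonant.

total assimilation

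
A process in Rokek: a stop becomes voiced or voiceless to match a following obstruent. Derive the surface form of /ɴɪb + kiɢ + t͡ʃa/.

[ɴɪpkiqt͡ʃa]

The rule targets /b/ (voiced bilabial stop), which sits before the trigger /k/ (voiceless).
A voiceless bilabial stop is [p], so the surface segment is [p].
The same rule applies at the second boundary: /ɢ/ → [q] next to /t͡ʃ/.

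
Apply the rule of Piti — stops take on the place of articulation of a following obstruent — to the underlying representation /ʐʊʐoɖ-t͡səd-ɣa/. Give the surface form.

The rule targets /ɖ/ (voiced retroflex stop), which sits before the trigger /t͡s/ (alveolar).
A voiced alveolar stop is [d], so the surface segment is [d].
At the second juncture, /d/ likewise becomes [g] adjacent to /ɣ/.

[ʐʊʐodt͡səgɣa]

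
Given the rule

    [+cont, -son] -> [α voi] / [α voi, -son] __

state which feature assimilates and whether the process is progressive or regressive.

The shared variable α links the value of [voi] on the target to the same value on the neighbouring segment, so voicing is the feature that assimilates.
The conditioning segment sits to the left of the focus bar, meaning the trigger precedes the segment that changes — progressive assimilation.

progressive voicing assimilation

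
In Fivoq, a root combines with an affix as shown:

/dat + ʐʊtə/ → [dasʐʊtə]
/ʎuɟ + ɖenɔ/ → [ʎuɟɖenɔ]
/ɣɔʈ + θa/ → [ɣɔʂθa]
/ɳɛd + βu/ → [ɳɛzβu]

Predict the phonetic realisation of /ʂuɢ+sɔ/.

The data show regressive manner assimilation: /t/ → [s] before /ʐ/; /ʈ/ → [ʂ] before /θ/; /d/ → [z] before /β/. In each pair only manner changes, matching the following consonant, while place and voice stay constant.
Nothing changes in [ʎuɟɖenɔ]: there the adjacent consonants already agree in manner (/ɟ/ and /ɖ/ are both stops), so this form is consistent with the same rule.
/ɢ/ is a voiced uvular stop. The following trigger /s/ is a fricative, so /ɢ/ must become a fricative as well.
Changing only its manner to fricative gives [ʁ] — the voiced uvular fricative.

[ʂuʁsɔ]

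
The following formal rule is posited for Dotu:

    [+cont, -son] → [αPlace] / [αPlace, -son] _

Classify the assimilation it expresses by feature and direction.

progressive place assimilation

The rule copies the place features (abbreviated [Place]) from the environment onto the target, so the assimilating feature is place.
Since the environment is written before the underscore, the trigger precedes the target; the direction is progressive.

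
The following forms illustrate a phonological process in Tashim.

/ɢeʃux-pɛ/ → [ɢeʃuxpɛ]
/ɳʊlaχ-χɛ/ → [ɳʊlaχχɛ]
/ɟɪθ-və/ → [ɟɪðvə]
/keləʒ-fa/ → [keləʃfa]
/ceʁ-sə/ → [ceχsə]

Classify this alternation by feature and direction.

regressive voicing assimilation

Underlying /θ/ is realised as [ð] next to /v/; /v/ itself does not change.
/θ/ is voiceless while /v/ is voiced; the output [ð] is voiced, matching the trigger — so the feature that spreads is voicing.
Place and manner are unchanged, so the assimilation is partial, not total.
The other alternating forms pattern the same way: /ʒ/ → [ʃ] before /f/ (voiced → voiceless, matching voiceless); /ʁ/ → [χ] before /s/ (voiced → voiceless, matching voiceless) — only voicing changes, and always toward the following segment.
No alternation appears in [ɢeʃuxpɛ], [ɳʊlaχχɛ]: there the adjacent consonants already agree in voicing (/x/ and /p/ are both voiceless; /χ/ and /χ/ are both voiceless), so these forms are consistent with the same rule.
Since the segment that changes precedes the conditioning segment, the assimilation is regressive.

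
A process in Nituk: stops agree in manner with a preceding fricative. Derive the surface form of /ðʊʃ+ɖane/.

The rule targets /ɖ/ (voiced retroflex stop), which sits after the trigger /ʃ/ (fricative).
A voiced retroflex fricative is [ʐ], so the surface segment is [ʐ].

[ðʊʃʐane]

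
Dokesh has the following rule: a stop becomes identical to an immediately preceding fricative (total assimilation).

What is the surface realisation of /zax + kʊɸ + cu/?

/k/ is the segment targeted by the rule; it sits immediately after /x/, so it assimilates completely and surfaces as [x].
The same rule applies at the second boundary: /c/ → [ɸ] next to /ɸ/.

[zaxxʊɸɸu]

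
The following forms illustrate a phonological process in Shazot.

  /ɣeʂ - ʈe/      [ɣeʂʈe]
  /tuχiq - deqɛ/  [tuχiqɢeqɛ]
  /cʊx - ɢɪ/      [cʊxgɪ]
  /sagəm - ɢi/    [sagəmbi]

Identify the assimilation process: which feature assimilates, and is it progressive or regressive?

The segment that alternates is /d/, which surfaces as [ɢ] when adjacent to /q/.
The change alveolar → uvular matches the place of the preceding /q/, identifying this as place assimilation.
Manner and voice are unchanged, so the assimilation is partial, not total.
Checking the remaining alternations: /ɢ/ → [g] after /x/ (uvular → velar, matching velar); /ɢ/ → [b] after /m/ (uvular → bilabial, matching bilabial) — only place changes, and always toward the preceding segment.
No alternation appears in [ɣeʂʈe]: there the adjacent consonants already agree in place (/ʈ/ and /ʂ/ are both retroflex), so this form is consistent with the same rule.
The trigger is the preceding segment, so the direction is progressive (perseverative).

progressive place assimilation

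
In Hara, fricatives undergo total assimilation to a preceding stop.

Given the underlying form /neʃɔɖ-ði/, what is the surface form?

[neʃɔɖɖi]

/ð/ is the segment targeted by the rule; it sits immediately after /ɖ/, so it assimilates completely and surfaces as [ɖ].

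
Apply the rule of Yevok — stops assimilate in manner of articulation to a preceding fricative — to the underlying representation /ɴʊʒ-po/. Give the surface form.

/p/ is a voiceless bilabial stop. The preceding trigger /ʒ/ is a fricative, so /p/ must become a fricative as well.
Changing only its manner to fricative gives [ɸ] — the voiceless bilabial fricative.

[ɴʊʒɸo]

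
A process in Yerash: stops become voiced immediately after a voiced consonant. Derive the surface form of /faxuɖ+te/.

[faxuɖde]

The rule targets /t/ (voiceless alveolar stop), which sits after the trigger /ɖ/ (voiced).
The voiced alveolar stop is [d], so /t/ → [d].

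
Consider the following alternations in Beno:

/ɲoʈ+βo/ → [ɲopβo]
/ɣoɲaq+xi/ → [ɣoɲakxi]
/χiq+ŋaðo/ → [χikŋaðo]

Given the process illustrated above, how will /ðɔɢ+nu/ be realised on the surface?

[ðɔdnu]

The data show regressive place assimilation: /ʈ/ → [p] before /β/; /q/ → [k] before /x/; /q/ → [k] before /ŋ/. In each pair only place changes, matching the following consonant, while manner and voice stay constant.
The rule targets /ɢ/ (voiced uvular stop), which sits before the trigger /n/ (alveolar).
A voiced alveolar stop is [d], so the surface segment is [d].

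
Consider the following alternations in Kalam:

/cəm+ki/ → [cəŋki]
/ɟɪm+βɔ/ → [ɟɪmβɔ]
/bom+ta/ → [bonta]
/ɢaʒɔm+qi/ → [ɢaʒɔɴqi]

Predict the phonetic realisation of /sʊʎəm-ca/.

[sʊʎəɲca]

The data show regressive place assimilation: /m/ → [ŋ] before /k/; /m/ → [n] before /t/; /m/ → [ɴ] before /q/. In each pair only place changes, matching the following consonant, while manner and voice stay constant.
Nothing changes in [ɟɪmβɔ]: there the adjacent consonants already agree in place (/m/ and /β/ are both bilabial), so this form is consistent with the same rule.
/m/ is a voiced bilabial nasal. The following trigger /c/ is palatal, so /m/ must become palatal as well.
A voiced palatal nasal is [ɲ], so the surface segment is [ɲ].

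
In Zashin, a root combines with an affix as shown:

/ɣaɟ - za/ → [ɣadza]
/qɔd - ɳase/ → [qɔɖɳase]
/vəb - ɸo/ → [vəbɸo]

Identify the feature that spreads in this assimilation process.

The segment that alternates is /ɟ/, which surfaces as [d] when adjacent to /z/.
The change palatal → alveolar matches the place of the following /z/, identifying this as place assimilation.
The other alternating form patterns the same way: /d/ → [ɖ] before /ɳ/ (alveolar → retroflex, matching retroflex) — only place changes, and always toward the following segment.
Nothing changes in [vəbɸo]: there the adjacent consonants already agree in place (/b/ and /ɸ/ are both bilabial), so this form is consistent with the same rule.

place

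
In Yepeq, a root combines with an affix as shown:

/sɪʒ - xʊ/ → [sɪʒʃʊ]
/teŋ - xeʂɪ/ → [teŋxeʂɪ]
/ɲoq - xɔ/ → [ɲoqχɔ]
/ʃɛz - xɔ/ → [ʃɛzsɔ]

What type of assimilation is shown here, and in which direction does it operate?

progressive place assimilation

The segment that alternates is /x/, which surfaces as [ʃ] when adjacent to /ʒ/.
The change velar → postalveolar matches the place of the preceding /ʒ/, identifying this as place assimilation.
Manner and voice are unchanged, so the assimilation is partial, not total.
The same holds elsewhere in the data: /x/ → [χ] after /q/ (velar → uvular, matching uvular); /x/ → [s] after /z/ (velar → alveolar, matching alveolar) — only place changes, and always toward the preceding segment.
No alternation appears in [teŋxeʂɪ]: there the adjacent consonants already agree in place (/x/ and /ŋ/ are both velar), so this form is consistent with the same rule.
Since the segment that changes follows the conditioning segment, the assimilation is progressive.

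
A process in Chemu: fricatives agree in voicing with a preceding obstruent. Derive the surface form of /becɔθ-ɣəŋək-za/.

[becɔθxəŋəksa]

/ɣ/ is a voiced velar fricative. The preceding trigger /θ/ is voiceless, so /ɣ/ must become voiceless as well.
A voiceless velar fricative is [x], so the surface segment is [x].
At the second juncture, /z/ likewise becomes [s] adjacent to /k/.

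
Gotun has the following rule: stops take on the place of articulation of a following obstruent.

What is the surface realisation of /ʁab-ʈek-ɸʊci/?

/b/ is a voiced bilabial stop. The following trigger /ʈ/ is retroflex, so /b/ must become retroflex as well.
The voiced retroflex stop is [ɖ], so /b/ → [ɖ].
At the second juncture, /k/ likewise becomes [p] adjacent to /ɸ/.

[ʁaɖʈepɸʊci]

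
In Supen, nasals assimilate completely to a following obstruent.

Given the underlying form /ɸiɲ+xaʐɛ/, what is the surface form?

[ɸixxaʐɛ]

/ɲ/ is the segment targeted by the rule; it sits immediately before /x/, so it assimilates completely and surfaces as [x].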